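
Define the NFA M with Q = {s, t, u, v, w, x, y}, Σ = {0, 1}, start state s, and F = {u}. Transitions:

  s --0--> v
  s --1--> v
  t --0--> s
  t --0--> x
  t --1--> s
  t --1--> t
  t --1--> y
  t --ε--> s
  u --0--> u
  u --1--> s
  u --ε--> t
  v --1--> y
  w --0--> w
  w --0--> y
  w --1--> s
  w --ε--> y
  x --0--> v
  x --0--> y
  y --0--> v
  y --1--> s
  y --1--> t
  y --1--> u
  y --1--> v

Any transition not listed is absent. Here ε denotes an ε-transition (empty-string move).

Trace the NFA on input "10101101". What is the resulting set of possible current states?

Start in {s}.
Read '1': {s} → {v}.
Read '0': {v} → ∅.
The set is empty and remains empty for the remaining 6 symbols.

∅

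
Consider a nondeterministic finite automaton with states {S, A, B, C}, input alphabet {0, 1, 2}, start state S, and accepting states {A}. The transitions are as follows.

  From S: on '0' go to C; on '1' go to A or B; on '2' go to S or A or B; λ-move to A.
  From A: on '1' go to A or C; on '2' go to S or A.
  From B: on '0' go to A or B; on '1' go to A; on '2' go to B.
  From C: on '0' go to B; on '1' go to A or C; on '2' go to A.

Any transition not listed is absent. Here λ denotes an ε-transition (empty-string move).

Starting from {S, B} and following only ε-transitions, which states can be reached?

{S, A, B}

Begin with {S, B}.
ε-move S → A; add A.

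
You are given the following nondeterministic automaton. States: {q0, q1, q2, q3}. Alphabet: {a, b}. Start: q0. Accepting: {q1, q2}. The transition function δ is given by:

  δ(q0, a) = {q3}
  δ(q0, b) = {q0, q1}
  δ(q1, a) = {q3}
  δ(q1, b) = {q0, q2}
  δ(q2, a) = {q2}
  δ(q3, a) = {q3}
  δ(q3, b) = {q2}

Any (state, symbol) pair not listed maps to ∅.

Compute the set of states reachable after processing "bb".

{q0, q1, q2}

Start in {q0}.
Read 'b': q0→{q0, q1}; now {q0, q1}.
Read 'b': q0→{q0, q1}, q1→{q0, q2}; now {q0, q1, q2}.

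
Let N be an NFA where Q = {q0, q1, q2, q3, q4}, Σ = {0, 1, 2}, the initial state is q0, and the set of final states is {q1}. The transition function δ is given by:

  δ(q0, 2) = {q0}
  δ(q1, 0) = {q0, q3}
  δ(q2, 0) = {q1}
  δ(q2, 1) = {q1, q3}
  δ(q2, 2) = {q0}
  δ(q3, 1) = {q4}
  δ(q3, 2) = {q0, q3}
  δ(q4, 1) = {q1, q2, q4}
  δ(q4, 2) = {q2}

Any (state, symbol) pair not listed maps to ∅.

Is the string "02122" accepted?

No

Start in {q0}.
Read '0': q0→∅; now ∅.
The set is empty and remains empty for the remaining 4 symbols.
The final set ∅ contains no accepting state.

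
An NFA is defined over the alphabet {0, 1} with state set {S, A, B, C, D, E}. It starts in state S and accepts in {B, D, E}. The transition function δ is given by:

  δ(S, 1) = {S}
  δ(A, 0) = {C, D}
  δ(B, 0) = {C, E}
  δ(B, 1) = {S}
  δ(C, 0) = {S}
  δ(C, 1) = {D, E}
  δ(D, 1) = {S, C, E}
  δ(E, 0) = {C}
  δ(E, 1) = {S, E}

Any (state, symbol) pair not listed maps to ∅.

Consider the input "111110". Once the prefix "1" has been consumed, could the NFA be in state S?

Start in {S}.
Read '1': {S} → {S}.
State S is in {S}.

Yes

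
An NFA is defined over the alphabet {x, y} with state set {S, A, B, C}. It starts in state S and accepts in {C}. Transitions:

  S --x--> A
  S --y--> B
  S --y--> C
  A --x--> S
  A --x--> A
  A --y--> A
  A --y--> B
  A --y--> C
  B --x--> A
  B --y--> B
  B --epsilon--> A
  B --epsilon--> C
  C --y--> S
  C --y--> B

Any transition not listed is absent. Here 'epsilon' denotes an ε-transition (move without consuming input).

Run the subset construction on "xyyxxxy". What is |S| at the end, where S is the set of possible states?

3

Start in {S}.
Read 'x': {S} → {A}.
Read 'y': {A} → {A, B, C}.
Read 'y': {A, B, C} → {S, A, B, C}.
Read 'x': {S, A, B, C} → {S, A}.
Read 'x': {S, A} → {S, A}.
Read 'x': {S, A} → {S, A}.
Read 'y': {S, A} → {A, B, C}.
That set has 3 states.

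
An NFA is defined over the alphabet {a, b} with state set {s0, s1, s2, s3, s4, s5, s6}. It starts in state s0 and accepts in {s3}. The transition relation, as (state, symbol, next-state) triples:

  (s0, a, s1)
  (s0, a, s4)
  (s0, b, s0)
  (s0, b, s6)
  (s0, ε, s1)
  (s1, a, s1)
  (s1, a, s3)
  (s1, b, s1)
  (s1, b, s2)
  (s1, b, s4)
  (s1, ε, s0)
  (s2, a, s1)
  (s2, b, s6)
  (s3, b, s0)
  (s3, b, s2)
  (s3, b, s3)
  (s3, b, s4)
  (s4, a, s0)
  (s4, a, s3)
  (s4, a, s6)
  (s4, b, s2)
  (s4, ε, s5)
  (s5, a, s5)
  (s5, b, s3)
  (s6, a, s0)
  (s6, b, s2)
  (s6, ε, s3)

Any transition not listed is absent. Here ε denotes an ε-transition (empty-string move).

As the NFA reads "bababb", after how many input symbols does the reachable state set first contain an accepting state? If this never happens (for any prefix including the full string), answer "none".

Start: ε-closure({s0}) = {s0, s1}.
Read 'b': s0→{s0, s6}, s1→{s1, s2, s4}; union {s0, s1, s2, s4, s6}; ε-closure = {s0, s1, s2, s3, s4, s5, s6}.
None of the earlier sets intersect F, but {s0, s1, s2, s3, s4, s5, s6} does.

1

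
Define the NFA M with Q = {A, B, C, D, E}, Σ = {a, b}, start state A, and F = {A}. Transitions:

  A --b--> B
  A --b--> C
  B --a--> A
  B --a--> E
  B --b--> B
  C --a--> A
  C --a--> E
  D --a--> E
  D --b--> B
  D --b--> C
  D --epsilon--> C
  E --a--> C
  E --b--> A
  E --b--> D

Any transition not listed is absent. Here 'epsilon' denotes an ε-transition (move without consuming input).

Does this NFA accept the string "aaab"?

Start in {A}.
Read 'a': {A} → ∅.
The set is empty and remains empty for the remaining 3 symbols.
The final set ∅ contains no accepting state.

No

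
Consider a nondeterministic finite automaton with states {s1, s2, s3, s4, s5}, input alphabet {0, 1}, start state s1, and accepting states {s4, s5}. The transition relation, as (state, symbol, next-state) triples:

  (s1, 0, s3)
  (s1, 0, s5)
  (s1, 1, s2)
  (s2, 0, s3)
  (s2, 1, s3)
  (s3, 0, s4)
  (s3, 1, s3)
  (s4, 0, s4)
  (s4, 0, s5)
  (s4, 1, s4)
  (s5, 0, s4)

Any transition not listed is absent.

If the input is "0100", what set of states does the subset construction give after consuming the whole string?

{s4, s5}

Start in {s1}.
Read '0': {s1} → {s3, s5}.
Read '1': {s3, s5} → {s3}.
Read '0': {s3} → {s4}.
Read '0': {s4} → {s4, s5}.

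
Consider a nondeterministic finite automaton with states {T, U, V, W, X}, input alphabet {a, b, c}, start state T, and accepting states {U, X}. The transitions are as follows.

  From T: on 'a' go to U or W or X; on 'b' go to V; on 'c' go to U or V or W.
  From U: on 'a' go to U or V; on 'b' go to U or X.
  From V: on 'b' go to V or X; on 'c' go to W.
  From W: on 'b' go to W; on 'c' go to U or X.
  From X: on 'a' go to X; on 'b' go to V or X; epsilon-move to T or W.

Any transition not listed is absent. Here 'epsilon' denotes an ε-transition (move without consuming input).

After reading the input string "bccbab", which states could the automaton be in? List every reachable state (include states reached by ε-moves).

{T, U, V, W, X}

Start in {T}.
Read 'b': {T} → {V}.
Read 'c': {V} → {W}.
Read 'c': {W} → {T, U, W, X}.
Read 'b': {T, U, W, X} → {T, U, V, W, X}.
Read 'a': {T, U, V, W, X} → {T, U, V, W, X}.
Read 'b': {T, U, V, W, X} → {T, U, V, W, X}.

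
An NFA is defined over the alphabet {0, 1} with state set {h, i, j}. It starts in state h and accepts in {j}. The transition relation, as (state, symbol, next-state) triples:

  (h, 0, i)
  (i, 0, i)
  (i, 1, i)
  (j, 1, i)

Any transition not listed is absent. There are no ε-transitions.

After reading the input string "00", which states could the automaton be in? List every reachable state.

{i}

Start in {h}.
Read '0': h→{i}; now {i}.
Read '0': i→{i}; now {i}.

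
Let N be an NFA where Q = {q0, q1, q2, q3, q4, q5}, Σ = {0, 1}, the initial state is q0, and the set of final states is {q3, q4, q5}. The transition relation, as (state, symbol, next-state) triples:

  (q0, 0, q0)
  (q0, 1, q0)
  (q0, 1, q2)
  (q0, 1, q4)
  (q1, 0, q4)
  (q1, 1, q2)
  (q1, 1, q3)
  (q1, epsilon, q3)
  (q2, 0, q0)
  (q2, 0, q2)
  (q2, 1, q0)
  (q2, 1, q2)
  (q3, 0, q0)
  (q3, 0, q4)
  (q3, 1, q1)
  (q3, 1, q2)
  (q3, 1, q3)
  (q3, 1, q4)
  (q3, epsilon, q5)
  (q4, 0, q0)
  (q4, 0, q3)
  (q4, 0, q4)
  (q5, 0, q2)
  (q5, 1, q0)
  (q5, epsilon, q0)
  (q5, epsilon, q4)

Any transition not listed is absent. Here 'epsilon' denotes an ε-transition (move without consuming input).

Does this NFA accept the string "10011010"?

Yes

Start in {q0}.
Read '1': q0→{q0, q2, q4}; now {q0, q2, q4}.
Read '0': q0→{q0}, q2→{q0, q2}, q4→{q0, q3, q4}; union {q0, q2, q3, q4}; ε-closure = {q0, q2, q3, q4, q5}.
Read '0': q0→{q0}, q2→{q0, q2}, q3→{q0, q4}, q4→{q0, q3, q4}, q5→{q2}; union {q0, q2, q3, q4}; ε-closure = {q0, q2, q3, q4, q5}.
Read '1': q0→{q0, q2, q4}, q2→{q0, q2}, q3→{q1, q2, q3, q4}, q4→∅, q5→{q0}; union {q0, q1, q2, q3, q4}; ε-closure = {q0, q1, q2, q3, q4, q5}.
Read '1': q0→{q0, q2, q4}, q1→{q2, q3}, q2→{q0, q2}, q3→{q1, q2, q3, q4}, q4→∅, q5→{q0}; union {q0, q1, q2, q3, q4}; ε-closure = {q0, q1, q2, q3, q4, q5}.
Read '0': q0→{q0}, q1→{q4}, q2→{q0, q2}, q3→{q0, q4}, q4→{q0, q3, q4}, q5→{q2}; union {q0, q2, q3, q4}; ε-closure = {q0, q2, q3, q4, q5}.
Read '1': q0→{q0, q2, q4}, q2→{q0, q2}, q3→{q1, q2, q3, q4}, q4→∅, q5→{q0}; union {q0, q1, q2, q3, q4}; ε-closure = {q0, q1, q2, q3, q4, q5}.
Read '0': q0→{q0}, q1→{q4}, q2→{q0, q2}, q3→{q0, q4}, q4→{q0, q3, q4}, q5→{q2}; union {q0, q2, q3, q4}; ε-closure = {q0, q2, q3, q4, q5}.
The final set {q0, q2, q3, q4, q5} contains the accepting states q3, q4, q5.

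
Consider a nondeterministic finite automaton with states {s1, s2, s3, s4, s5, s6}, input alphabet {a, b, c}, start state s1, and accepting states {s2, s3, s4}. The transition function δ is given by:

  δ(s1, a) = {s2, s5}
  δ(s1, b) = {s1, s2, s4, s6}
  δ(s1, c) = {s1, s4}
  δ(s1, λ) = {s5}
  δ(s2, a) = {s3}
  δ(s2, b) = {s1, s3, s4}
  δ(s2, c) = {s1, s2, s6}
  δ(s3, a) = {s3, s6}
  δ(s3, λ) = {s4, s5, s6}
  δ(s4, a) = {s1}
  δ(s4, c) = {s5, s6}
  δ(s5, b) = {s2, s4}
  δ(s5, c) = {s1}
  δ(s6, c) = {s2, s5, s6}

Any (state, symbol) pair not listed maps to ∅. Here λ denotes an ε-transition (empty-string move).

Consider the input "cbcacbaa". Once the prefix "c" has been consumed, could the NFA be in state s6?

No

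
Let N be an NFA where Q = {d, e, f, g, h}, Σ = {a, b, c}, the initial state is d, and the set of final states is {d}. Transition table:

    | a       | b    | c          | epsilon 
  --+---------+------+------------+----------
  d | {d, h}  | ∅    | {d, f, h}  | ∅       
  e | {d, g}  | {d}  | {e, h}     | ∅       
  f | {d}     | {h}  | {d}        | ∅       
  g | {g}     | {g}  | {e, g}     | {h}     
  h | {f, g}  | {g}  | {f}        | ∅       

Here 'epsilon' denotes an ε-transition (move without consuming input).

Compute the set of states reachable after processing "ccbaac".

Start in {d}.
Read 'c': d→{d, f, h}; now {d, f, h}.
Read 'c': d→{d, f, h}, f→{d}, h→{f}; now {d, f, h}.
Read 'b': d→∅, f→{h}, h→{g}; now {g, h}.
Read 'a': g→{g}, h→{f, g}; union {f, g}; ε-closure = {f, g, h}.
Read 'a': f→{d}, g→{g}, h→{f, g}; union {d, f, g}; ε-closure = {d, f, g, h}.
Read 'c': d→{d, f, h}, f→{d}, g→{e, g}, h→{f}; now {d, e, f, g, h}.

{d, e, f, g, h}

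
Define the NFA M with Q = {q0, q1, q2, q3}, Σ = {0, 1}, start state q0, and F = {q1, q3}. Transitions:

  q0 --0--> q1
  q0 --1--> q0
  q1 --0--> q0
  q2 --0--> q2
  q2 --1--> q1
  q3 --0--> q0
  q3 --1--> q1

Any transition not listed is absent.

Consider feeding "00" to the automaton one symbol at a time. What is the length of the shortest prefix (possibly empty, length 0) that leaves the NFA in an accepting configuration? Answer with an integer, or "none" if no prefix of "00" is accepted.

1

Start in {q0}.
Read '0': {q0} → {q1}.
None of the earlier sets intersect F, but {q1} does.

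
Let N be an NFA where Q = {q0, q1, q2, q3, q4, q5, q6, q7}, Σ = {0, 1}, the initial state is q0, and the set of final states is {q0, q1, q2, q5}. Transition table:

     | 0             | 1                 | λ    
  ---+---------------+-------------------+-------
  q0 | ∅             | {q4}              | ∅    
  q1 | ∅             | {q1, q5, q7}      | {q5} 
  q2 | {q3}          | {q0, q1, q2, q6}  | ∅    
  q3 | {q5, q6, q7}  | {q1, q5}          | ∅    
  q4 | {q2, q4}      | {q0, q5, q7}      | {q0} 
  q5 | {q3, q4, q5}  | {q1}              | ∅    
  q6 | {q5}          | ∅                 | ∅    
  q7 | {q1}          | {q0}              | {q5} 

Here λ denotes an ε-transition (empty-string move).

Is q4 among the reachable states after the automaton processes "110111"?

Start in {q0}.
Read '1': {q0} → {q0, q4}.
Read '1': {q0, q4} → {q0, q4, q5, q7}.
Read '0': {q0, q4, q5, q7} → {q0, q1, q2, q3, q4, q5}.
Read '1': {q0, q1, q2, q3, q4, q5} → {q0, q1, q2, q4, q5, q6, q7}.
Read '1': {q0, q1, q2, q4, q5, q6, q7} → {q0, q1, q2, q4, q5, q6, q7}.
Read '1': {q0, q1, q2, q4, q5, q6, q7} → {q0, q1, q2, q4, q5, q6, q7}.
State q4 is in {q0, q1, q2, q4, q5, q6, q7}.

Yes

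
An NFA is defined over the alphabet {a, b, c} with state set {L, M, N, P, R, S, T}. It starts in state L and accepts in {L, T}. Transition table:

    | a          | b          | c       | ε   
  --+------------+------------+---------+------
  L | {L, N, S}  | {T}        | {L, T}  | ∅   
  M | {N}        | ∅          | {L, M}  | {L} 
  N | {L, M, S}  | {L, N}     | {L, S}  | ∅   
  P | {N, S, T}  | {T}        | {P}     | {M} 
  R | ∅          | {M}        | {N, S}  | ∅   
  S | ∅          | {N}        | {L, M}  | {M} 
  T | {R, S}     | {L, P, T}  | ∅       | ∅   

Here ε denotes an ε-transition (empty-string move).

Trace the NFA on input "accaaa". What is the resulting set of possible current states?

{L, M, N, S}

Start in {L}.
Read 'a': L→{L, N, S}; union {L, N, S}; ε-closure = {L, M, N, S}.
Read 'c': L→{L, T}, M→{L, M}, N→{L, S}, S→{L, M}; now {L, M, S, T}.
Read 'c': L→{L, T}, M→{L, M}, S→{L, M}, T→∅; now {L, M, T}.
Read 'a': L→{L, N, S}, M→{N}, T→{R, S}; union {L, N, R, S}; ε-closure = {L, M, N, R, S}.
Read 'a': L→{L, N, S}, M→{N}, N→{L, M, S}, R→∅, S→∅; now {L, M, N, S}.
Read 'a': L→{L, N, S}, M→{N}, N→{L, M, S}, S→∅; now {L, M, N, S}.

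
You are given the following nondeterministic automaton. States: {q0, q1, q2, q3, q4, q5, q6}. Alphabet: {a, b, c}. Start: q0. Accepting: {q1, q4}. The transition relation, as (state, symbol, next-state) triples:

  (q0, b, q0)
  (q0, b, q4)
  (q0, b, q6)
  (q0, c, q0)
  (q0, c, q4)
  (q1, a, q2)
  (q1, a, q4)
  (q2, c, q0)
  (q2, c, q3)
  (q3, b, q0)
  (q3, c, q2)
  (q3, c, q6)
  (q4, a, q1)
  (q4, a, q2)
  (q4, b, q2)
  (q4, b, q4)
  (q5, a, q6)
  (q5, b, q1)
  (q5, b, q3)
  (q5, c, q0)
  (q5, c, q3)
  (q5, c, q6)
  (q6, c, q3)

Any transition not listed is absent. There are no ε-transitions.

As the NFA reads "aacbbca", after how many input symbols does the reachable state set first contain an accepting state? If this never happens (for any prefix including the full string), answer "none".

none

Start in {q0}.
Read 'a': q0→∅; now ∅.
The set is empty and remains empty for the remaining 6 symbols.
No reachable set along the way intersects F.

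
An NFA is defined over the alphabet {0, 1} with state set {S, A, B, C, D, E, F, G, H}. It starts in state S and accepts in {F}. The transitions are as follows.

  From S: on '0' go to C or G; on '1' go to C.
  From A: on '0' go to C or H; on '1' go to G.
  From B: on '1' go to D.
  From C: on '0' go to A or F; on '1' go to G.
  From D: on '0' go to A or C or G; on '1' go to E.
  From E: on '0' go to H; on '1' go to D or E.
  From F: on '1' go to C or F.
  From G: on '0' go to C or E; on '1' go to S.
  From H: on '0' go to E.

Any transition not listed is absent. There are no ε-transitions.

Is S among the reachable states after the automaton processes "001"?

No

Start in {S}.
Read '0': {S} → {C, G}.
Read '0': {C, G} → {A, C, E, F}.
Read '1': {A, C, E, F} → {C, D, E, F, G}.
State S is not in {C, D, E, F, G}.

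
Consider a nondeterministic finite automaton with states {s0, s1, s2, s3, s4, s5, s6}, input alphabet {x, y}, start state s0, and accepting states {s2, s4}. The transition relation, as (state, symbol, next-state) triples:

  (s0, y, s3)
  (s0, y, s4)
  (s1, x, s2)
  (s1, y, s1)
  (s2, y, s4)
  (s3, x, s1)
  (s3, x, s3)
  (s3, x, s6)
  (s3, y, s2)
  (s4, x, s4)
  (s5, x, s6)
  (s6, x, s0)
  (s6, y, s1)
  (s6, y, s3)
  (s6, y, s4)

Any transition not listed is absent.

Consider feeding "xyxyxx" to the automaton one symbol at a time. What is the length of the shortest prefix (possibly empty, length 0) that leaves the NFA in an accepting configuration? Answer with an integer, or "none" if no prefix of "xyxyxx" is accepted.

none

Start in {s0}.
Read 'x': {s0} → ∅.
The set is empty and remains empty for the remaining 5 symbols.
No reachable set along the way intersects F.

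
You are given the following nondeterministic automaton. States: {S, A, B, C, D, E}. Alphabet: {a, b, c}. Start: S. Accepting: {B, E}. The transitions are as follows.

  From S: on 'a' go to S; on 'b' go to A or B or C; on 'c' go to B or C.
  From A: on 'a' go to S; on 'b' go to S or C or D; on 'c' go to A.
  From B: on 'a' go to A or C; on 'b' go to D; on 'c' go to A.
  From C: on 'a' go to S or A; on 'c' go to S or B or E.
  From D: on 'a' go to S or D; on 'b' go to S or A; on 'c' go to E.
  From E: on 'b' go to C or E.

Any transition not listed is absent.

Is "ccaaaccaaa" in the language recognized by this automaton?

Start in {S}.
Read 'c': S→{B, C}; now {B, C}.
Read 'c': B→{A}, C→{S, B, E}; now {S, A, B, E}.
Read 'a': S→{S}, A→{S}, B→{A, C}, E→∅; now {S, A, C}.
Read 'a': S→{S}, A→{S}, C→{S, A}; now {S, A}.
Read 'a': S→{S}, A→{S}; now {S}.
Read 'c': S→{B, C}; now {B, C}.
Read 'c': B→{A}, C→{S, B, E}; now {S, A, B, E}.
Read 'a': S→{S}, A→{S}, B→{A, C}, E→∅; now {S, A, C}.
Read 'a': S→{S}, A→{S}, C→{S, A}; now {S, A}.
Read 'a': S→{S}, A→{S}; now {S}.
The final set {S} contains no accepting state.

No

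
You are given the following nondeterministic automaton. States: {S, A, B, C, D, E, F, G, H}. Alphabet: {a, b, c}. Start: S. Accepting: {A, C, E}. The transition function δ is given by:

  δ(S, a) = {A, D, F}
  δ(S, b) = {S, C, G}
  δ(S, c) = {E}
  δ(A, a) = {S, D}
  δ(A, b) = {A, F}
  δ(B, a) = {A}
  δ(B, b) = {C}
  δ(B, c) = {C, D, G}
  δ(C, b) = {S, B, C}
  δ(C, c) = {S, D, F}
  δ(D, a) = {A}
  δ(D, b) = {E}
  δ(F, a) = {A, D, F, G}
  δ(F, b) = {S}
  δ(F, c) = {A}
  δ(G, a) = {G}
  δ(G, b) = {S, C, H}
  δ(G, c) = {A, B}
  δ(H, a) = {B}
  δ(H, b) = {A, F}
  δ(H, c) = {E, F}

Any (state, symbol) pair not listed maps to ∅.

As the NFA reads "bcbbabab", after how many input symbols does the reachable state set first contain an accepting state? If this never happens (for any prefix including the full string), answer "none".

1

Start in {S}.
Read 'b': {S} → {S, C, G}.
None of the earlier sets intersect F, but {S, C, G} does.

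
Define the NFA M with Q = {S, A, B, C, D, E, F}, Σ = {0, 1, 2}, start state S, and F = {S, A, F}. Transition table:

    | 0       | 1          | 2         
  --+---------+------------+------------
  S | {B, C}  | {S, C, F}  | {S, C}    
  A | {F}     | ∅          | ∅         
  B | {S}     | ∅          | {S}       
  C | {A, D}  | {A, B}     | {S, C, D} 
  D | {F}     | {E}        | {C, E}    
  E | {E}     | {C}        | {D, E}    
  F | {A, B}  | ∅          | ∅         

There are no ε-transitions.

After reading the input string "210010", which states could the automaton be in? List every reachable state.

Start in {S}.
Read '2': S→{S, C}; now {S, C}.
Read '1': S→{S, C, F}, C→{A, B}; now {S, A, B, C, F}.
Read '0': S→{B, C}, A→{F}, B→{S}, C→{A, D}, F→{A, B}; now {S, A, B, C, D, F}.
Read '0': S→{B, C}, A→{F}, B→{S}, C→{A, D}, D→{F}, F→{A, B}; now {S, A, B, C, D, F}.
Read '1': S→{S, C, F}, A→∅, B→∅, C→{A, B}, D→{E}, F→∅; now {S, A, B, C, E, F}.
Read '0': S→{B, C}, A→{F}, B→{S}, C→{A, D}, E→{E}, F→{A, B}; now {S, A, B, C, D, E, F}.

{S, A, B, C, D, E, F}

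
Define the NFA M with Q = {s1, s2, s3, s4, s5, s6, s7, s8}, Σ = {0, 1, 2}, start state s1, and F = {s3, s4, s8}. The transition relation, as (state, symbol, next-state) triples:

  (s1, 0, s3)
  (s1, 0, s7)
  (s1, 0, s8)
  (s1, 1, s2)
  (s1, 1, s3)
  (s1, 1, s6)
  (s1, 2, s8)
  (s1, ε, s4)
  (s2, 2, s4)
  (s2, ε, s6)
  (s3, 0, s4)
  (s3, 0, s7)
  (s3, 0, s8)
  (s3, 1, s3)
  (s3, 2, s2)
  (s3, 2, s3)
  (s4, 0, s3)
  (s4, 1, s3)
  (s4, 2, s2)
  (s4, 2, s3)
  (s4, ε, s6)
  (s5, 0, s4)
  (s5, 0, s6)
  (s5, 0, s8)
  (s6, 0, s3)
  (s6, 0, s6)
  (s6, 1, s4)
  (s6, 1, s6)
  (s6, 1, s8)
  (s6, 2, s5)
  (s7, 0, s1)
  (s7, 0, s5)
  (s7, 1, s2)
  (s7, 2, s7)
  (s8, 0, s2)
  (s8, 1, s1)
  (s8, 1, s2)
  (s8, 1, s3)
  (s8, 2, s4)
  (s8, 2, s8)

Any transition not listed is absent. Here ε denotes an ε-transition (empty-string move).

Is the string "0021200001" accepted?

Yes

Start: ε-closure({s1}) = {s1, s4, s6}.
Read '0': {s1, s4, s6} → {s3, s6, s7, s8}.
Read '0': {s3, s6, s7, s8} → {s1, s2, s3, s4, s5, s6, s7, s8}.
Read '2': {s1, s2, s3, s4, s5, s6, s7, s8} → {s2, s3, s4, s5, s6, s7, s8}.
Read '1': {s2, s3, s4, s5, s6, s7, s8} → {s1, s2, s3, s4, s6, s8}.
Read '2': {s1, s2, s3, s4, s6, s8} → {s2, s3, s4, s5, s6, s8}.
Read '0': {s2, s3, s4, s5, s6, s8} → {s2, s3, s4, s6, s7, s8}.
Read '0': {s2, s3, s4, s6, s7, s8} → {s1, s2, s3, s4, s5, s6, s7, s8}.
Read '0': {s1, s2, s3, s4, s5, s6, s7, s8} → {s1, s2, s3, s4, s5, s6, s7, s8}.
Read '0': {s1, s2, s3, s4, s5, s6, s7, s8} → {s1, s2, s3, s4, s5, s6, s7, s8}.
Read '1': {s1, s2, s3, s4, s5, s6, s7, s8} → {s1, s2, s3, s4, s6, s8}.
The final set {s1, s2, s3, s4, s6, s8} contains the accepting states s3, s4, s8.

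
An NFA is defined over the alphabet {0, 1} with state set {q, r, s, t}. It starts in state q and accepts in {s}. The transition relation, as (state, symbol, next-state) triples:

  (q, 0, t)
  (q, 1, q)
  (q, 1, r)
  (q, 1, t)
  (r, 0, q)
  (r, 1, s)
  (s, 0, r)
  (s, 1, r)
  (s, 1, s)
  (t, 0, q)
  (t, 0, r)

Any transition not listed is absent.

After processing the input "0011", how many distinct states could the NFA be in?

4

Start in {q}.
Read '0': q→{t}; now {t}.
Read '0': t→{q, r}; now {q, r}.
Read '1': q→{q, r, t}, r→{s}; now {q, r, s, t}.
Read '1': q→{q, r, t}, r→{s}, s→{r, s}, t→∅; now {q, r, s, t}.
That set has 4 states.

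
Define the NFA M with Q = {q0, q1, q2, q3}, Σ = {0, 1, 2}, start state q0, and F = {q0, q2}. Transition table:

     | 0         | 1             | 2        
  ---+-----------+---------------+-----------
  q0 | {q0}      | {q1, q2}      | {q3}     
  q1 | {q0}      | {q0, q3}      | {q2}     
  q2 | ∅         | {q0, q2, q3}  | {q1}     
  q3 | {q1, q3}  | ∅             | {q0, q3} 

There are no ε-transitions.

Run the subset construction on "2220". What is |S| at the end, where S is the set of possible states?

3

Start in {q0}.
Read '2': q0→{q3}; now {q3}.
Read '2': q3→{q0, q3}; now {q0, q3}.
Read '2': q0→{q3}, q3→{q0, q3}; now {q0, q3}.
Read '0': q0→{q0}, q3→{q1, q3}; now {q0, q1, q3}.
That set has 3 states.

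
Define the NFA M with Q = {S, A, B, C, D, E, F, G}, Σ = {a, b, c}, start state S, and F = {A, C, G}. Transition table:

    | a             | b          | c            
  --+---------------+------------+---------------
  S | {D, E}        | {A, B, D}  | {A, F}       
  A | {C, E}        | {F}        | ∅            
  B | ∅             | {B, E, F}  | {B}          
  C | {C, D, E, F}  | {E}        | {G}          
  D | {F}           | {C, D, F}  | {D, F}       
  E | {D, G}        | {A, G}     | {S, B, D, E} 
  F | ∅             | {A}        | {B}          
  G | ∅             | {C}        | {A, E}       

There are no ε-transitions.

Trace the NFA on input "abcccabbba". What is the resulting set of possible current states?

{C, D, E, F, G}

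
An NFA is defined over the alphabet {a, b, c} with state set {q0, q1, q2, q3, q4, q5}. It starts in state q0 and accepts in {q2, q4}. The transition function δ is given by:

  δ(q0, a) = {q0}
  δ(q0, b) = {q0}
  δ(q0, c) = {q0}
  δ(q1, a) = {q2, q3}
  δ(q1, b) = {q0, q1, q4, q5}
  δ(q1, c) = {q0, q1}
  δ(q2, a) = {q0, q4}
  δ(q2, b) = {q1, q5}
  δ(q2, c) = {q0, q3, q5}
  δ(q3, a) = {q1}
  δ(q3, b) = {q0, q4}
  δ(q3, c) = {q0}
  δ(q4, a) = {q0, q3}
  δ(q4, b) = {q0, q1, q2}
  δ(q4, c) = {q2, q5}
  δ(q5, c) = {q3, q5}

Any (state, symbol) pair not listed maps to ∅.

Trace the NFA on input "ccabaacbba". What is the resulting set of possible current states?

{q0}

Start in {q0}.
Read 'c': q0→{q0}; now {q0}.
Read 'c': q0→{q0}; now {q0}.
Read 'a': q0→{q0}; now {q0}.
Read 'b': q0→{q0}; now {q0}.
Read 'a': q0→{q0}; now {q0}.
Read 'a': q0→{q0}; now {q0}.
Read 'c': q0→{q0}; now {q0}.
Read 'b': q0→{q0}; now {q0}.
Read 'b': q0→{q0}; now {q0}.
Read 'a': q0→{q0}; now {q0}.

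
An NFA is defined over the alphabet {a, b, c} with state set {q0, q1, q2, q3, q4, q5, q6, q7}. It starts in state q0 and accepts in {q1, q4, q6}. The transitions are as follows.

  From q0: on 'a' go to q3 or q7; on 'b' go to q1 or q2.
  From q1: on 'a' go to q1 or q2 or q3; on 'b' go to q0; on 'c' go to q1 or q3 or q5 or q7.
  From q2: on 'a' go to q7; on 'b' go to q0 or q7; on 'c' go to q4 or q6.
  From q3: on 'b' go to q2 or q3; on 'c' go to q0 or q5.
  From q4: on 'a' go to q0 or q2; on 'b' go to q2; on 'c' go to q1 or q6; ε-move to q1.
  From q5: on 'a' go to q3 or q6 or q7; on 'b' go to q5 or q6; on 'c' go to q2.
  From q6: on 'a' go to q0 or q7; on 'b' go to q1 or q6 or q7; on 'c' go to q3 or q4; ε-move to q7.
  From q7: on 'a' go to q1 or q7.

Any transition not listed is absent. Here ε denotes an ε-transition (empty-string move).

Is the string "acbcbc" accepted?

Yes

Start in {q0}.
Read 'a': {q0} → {q3, q7}.
Read 'c': {q3, q7} → {q0, q5}.
Read 'b': {q0, q5} → {q1, q2, q5, q6, q7}.
Read 'c': {q1, q2, q5, q6, q7} → {q1, q2, q3, q4, q5, q6, q7}.
Read 'b': {q1, q2, q3, q4, q5, q6, q7} → {q0, q1, q2, q3, q5, q6, q7}.
Read 'c': {q0, q1, q2, q3, q5, q6, q7} → {q0, q1, q2, q3, q4, q5, q6, q7}.
The final set {q0, q1, q2, q3, q4, q5, q6, q7} contains the accepting states q1, q4, q6.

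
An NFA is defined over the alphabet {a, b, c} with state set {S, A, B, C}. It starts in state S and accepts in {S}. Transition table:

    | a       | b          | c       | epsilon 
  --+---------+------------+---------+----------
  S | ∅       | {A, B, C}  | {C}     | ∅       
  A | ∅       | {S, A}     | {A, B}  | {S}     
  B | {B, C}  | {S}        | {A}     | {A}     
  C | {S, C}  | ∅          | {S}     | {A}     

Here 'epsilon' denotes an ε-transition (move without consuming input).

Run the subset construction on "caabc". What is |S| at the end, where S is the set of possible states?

Start in {S}.
Read 'c': S→{C}; union {C}; ε-closure = {S, A, C}.
Read 'a': S→∅, A→∅, C→{S, C}; union {S, C}; ε-closure = {S, A, C}.
Read 'a': S→∅, A→∅, C→{S, C}; union {S, C}; ε-closure = {S, A, C}.
Read 'b': S→{A, B, C}, A→{S, A}, C→∅; now {S, A, B, C}.
Read 'c': S→{C}, A→{A, B}, B→{A}, C→{S}; now {S, A, B, C}.
That set has 4 states.

4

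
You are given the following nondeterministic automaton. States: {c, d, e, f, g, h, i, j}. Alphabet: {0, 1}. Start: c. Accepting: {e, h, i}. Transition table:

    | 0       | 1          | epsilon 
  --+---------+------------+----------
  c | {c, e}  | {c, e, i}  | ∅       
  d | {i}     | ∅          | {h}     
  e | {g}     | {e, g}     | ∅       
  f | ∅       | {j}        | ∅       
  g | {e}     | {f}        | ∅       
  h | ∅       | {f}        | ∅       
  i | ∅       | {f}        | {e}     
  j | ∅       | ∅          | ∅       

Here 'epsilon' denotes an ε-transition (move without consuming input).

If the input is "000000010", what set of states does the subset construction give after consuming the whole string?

{c, e, g}

Start in {c}.
Read '0': {c} → {c, e}.
Read '0': {c, e} → {c, e, g}.
Read '0': {c, e, g} → {c, e, g}.
Read '0': {c, e, g} → {c, e, g}.
Read '0': {c, e, g} → {c, e, g}.
Read '0': {c, e, g} → {c, e, g}.
Read '0': {c, e, g} → {c, e, g}.
Read '1': {c, e, g} → {c, e, f, g, i}.
Read '0': {c, e, f, g, i} → {c, e, g}.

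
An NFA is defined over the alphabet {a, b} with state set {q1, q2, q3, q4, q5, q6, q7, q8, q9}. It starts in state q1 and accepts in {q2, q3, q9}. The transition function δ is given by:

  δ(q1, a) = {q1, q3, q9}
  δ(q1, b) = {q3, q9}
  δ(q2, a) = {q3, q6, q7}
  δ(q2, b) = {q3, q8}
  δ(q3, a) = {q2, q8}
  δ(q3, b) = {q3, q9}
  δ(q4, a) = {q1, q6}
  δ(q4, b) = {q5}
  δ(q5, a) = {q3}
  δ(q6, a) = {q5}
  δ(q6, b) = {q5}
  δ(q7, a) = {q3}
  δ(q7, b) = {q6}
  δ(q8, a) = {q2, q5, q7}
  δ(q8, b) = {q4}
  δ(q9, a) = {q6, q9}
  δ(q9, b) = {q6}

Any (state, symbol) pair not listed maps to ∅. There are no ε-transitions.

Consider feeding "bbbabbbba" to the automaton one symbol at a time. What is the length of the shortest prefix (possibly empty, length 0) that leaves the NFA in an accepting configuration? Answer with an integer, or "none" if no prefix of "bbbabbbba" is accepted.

1

Start in {q1}.
Read 'b': {q1} → {q3, q9}.
None of the earlier sets intersect F, but {q3, q9} does.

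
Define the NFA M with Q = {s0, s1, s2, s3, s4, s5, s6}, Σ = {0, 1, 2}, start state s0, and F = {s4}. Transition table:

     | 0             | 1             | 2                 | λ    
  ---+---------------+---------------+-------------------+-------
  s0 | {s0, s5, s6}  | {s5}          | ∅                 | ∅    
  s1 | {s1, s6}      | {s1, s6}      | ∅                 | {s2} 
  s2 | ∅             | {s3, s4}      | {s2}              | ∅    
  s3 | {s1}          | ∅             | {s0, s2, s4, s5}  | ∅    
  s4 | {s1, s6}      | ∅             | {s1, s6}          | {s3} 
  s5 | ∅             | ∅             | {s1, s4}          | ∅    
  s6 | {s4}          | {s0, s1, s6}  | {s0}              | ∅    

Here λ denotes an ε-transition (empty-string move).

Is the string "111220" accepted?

No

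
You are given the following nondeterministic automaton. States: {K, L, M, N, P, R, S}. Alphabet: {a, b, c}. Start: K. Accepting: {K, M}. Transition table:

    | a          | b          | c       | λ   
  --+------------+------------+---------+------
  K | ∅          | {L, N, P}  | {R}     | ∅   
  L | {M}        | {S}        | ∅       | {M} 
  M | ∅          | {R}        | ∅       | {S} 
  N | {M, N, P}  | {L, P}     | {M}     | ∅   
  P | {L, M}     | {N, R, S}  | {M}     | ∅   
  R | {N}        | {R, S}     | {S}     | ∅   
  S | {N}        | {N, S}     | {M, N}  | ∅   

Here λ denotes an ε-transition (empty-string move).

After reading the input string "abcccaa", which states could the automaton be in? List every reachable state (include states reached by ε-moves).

Start in {K}.
Read 'a': K→∅; now ∅.
The set is empty and remains empty for the remaining 6 symbols.

∅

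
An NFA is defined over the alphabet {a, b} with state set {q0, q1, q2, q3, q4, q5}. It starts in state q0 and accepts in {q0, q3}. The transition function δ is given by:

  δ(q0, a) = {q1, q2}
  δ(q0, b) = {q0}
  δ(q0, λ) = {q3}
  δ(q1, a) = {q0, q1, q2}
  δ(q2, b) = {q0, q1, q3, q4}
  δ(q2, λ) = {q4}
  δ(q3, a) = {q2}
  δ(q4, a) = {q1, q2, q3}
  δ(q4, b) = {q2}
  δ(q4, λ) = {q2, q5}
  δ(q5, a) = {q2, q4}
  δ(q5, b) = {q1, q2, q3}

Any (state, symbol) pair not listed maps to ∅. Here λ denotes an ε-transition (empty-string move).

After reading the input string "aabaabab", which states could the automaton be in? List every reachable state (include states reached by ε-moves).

Start: ε-closure({q0}) = {q0, q3}.
Read 'a': {q0, q3} → {q1, q2, q4, q5}.
Read 'a': {q1, q2, q4, q5} → {q0, q1, q2, q3, q4, q5}.
Read 'b': {q0, q1, q2, q3, q4, q5} → {q0, q1, q2, q3, q4, q5}.
Read 'a': {q0, q1, q2, q3, q4, q5} → {q0, q1, q2, q3, q4, q5}.
Read 'a': {q0, q1, q2, q3, q4, q5} → {q0, q1, q2, q3, q4, q5}.
Read 'b': {q0, q1, q2, q3, q4, q5} → {q0, q1, q2, q3, q4, q5}.
Read 'a': {q0, q1, q2, q3, q4, q5} → {q0, q1, q2, q3, q4, q5}.
Read 'b': {q0, q1, q2, q3, q4, q5} → {q0, q1, q2, q3, q4, q5}.

{q0, q1, q2, q3, q4, q5}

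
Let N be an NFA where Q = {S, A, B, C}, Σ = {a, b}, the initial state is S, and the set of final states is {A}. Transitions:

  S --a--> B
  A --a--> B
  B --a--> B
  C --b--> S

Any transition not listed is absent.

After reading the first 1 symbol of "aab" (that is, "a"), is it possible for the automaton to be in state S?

No

Start in {S}.
Read 'a': S→{B}; now {B}.
State S is not in {B}.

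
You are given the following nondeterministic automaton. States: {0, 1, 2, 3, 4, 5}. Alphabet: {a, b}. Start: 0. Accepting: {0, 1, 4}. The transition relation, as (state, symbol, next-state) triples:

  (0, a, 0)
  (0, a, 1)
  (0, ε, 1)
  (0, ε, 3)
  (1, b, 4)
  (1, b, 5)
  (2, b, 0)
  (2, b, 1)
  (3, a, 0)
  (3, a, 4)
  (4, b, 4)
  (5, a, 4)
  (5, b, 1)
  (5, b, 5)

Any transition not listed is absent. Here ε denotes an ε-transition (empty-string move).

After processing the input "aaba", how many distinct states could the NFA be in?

Start: ε-closure({0}) = {0, 1, 3}.
Read 'a': 0→{0, 1}, 1→∅, 3→{0, 4}; union {0, 1, 4}; ε-closure = {0, 1, 3, 4}.
Read 'a': 0→{0, 1}, 1→∅, 3→{0, 4}, 4→∅; union {0, 1, 4}; ε-closure = {0, 1, 3, 4}.
Read 'b': 0→∅, 1→{4, 5}, 3→∅, 4→{4}; now {4, 5}.
Read 'a': 4→∅, 5→{4}; now {4}.
That set has 1 state.

1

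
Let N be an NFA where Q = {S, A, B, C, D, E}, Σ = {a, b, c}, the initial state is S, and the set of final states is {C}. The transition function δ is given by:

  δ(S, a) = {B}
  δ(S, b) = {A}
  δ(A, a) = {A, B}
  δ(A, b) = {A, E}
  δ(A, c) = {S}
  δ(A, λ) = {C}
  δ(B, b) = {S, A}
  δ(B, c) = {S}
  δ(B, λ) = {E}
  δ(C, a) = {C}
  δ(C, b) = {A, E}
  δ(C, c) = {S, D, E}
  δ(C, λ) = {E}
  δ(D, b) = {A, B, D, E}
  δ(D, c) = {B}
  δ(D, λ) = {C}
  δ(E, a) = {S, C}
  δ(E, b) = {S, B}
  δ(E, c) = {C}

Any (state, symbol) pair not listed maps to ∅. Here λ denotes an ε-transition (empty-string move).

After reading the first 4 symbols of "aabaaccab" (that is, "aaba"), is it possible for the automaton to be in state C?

Start in {S}.
Read 'a': S→{B}; union {B}; ε-closure = {B, E}.
Read 'a': B→∅, E→{S, C}; union {S, C}; ε-closure = {S, C, E}.
Read 'b': S→{A}, C→{A, E}, E→{S, B}; union {S, A, B, E}; ε-closure = {S, A, B, C, E}.
Read 'a': S→{B}, A→{A, B}, B→∅, C→{C}, E→{S, C}; union {S, A, B, C}; ε-closure = {S, A, B, C, E}.
State C is in {S, A, B, C, E}.

Yes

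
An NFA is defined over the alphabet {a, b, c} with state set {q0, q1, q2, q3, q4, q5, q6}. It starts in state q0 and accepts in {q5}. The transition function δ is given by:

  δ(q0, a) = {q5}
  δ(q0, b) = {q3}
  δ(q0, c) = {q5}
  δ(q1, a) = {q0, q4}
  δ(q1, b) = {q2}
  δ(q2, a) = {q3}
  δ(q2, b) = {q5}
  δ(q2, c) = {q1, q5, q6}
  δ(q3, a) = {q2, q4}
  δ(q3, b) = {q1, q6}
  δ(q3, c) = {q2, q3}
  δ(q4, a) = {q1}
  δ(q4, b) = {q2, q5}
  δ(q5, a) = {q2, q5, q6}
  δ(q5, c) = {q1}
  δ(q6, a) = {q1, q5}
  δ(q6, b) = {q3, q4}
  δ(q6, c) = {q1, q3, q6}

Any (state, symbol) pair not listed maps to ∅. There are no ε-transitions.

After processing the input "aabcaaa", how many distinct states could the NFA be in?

Start in {q0}.
Read 'a': q0→{q5}; now {q5}.
Read 'a': q5→{q2, q5, q6}; now {q2, q5, q6}.
Read 'b': q2→{q5}, q5→∅, q6→{q3, q4}; now {q3, q4, q5}.
Read 'c': q3→{q2, q3}, q4→∅, q5→{q1}; now {q1, q2, q3}.
Read 'a': q1→{q0, q4}, q2→{q3}, q3→{q2, q4}; now {q0, q2, q3, q4}.
Read 'a': q0→{q5}, q2→{q3}, q3→{q2, q4}, q4→{q1}; now {q1, q2, q3, q4, q5}.
Read 'a': q1→{q0, q4}, q2→{q3}, q3→{q2, q4}, q4→{q1}, q5→{q2, q5, q6}; now {q0, q1, q2, q3, q4, q5, q6}.
That set has 7 states.

7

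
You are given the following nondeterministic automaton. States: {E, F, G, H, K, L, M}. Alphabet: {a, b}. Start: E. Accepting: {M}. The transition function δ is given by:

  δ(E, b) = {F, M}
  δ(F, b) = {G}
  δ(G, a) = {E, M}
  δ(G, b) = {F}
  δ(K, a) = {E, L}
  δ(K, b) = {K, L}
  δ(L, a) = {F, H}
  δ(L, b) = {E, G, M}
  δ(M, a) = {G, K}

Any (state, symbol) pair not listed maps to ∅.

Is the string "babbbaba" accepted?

Start in {E}.
Read 'b': E→{F, M}; now {F, M}.
Read 'a': F→∅, M→{G, K}; now {G, K}.
Read 'b': G→{F}, K→{K, L}; now {F, K, L}.
Read 'b': F→{G}, K→{K, L}, L→{E, G, M}; now {E, G, K, L, M}.
Read 'b': E→{F, M}, G→{F}, K→{K, L}, L→{E, G, M}, M→∅; now {E, F, G, K, L, M}.
Read 'a': E→∅, F→∅, G→{E, M}, K→{E, L}, L→{F, H}, M→{G, K}; now {E, F, G, H, K, L, M}.
Read 'b': E→{F, M}, F→{G}, G→{F}, H→∅, K→{K, L}, L→{E, G, M}, M→∅; now {E, F, G, K, L, M}.
Read 'a': E→∅, F→∅, G→{E, M}, K→{E, L}, L→{F, H}, M→{G, K}; now {E, F, G, H, K, L, M}.
The final set {E, F, G, H, K, L, M} contains the accepting state M.

Yes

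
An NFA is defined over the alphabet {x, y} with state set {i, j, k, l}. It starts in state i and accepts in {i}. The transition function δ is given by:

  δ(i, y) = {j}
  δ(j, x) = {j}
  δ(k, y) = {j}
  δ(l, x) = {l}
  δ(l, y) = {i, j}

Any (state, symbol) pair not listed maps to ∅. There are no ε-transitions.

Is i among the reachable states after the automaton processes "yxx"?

Start in {i}.
Read 'y': {i} → {j}.
Read 'x': {j} → {j}.
Read 'x': {j} → {j}.
State i is not in {j}.

No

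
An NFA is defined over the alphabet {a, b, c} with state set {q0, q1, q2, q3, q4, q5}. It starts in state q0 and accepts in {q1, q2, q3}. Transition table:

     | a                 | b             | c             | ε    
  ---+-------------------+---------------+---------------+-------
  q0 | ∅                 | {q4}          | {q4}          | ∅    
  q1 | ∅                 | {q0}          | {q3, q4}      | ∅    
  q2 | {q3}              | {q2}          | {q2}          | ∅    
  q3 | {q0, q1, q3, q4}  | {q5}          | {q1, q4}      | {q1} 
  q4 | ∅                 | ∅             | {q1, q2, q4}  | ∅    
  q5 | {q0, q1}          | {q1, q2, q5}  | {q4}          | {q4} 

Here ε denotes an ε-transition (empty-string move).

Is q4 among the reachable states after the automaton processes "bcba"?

Start in {q0}.
Read 'b': q0→{q4}; now {q4}.
Read 'c': q4→{q1, q2, q4}; now {q1, q2, q4}.
Read 'b': q1→{q0}, q2→{q2}, q4→∅; now {q0, q2}.
Read 'a': q0→∅, q2→{q3}; union {q3}; ε-closure = {q1, q3}.
State q4 is not in {q1, q3}.

No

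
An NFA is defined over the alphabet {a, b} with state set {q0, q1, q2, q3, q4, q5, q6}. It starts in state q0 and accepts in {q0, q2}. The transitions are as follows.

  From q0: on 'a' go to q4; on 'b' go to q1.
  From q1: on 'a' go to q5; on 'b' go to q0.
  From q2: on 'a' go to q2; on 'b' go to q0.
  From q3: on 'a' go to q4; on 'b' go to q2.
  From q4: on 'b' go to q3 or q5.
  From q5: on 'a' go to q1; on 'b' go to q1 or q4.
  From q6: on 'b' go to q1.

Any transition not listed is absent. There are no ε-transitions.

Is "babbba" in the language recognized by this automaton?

Yes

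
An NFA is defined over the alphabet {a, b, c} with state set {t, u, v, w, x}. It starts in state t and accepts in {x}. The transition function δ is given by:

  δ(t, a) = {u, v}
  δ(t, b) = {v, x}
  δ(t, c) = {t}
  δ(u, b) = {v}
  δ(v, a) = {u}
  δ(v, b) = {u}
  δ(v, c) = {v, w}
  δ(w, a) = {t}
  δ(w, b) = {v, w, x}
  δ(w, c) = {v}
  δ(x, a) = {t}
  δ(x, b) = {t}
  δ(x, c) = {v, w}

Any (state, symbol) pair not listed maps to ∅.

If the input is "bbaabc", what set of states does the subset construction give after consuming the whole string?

{v, w}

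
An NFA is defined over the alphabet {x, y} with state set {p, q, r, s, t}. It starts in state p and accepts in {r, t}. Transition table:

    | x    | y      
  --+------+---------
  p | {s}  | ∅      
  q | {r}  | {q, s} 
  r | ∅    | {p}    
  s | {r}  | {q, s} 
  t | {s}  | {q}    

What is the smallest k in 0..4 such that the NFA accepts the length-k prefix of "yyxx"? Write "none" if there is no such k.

Start in {p}.
Read 'y': p→∅; now ∅.
The set is empty and remains empty for the remaining 3 symbols.
No reachable set along the way intersects F.

none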